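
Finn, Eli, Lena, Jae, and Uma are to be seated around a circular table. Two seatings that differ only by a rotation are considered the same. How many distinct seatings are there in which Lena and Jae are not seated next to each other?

12

Without the restriction there are (4)! = 24 seatings.
Those with Lena next to Jae: fuse the pair into one unit and seat 4 units around a circle — 2·(3)! = 12.
Subtracting, 24 − 12 = 12.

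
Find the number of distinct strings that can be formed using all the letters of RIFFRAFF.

840

The 8 letters of RIFFRAFF have repeats: F appearing 4 times and R appearing twice.
So there are 8! / (4!·2!) = 840 distinguishable arrangements.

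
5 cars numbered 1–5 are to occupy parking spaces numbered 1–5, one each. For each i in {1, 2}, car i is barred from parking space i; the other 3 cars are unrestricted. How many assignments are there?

78

Let Aᵢ (for i ∈ {1, 2}) be the placements that put car i in its forbidden parking space. Any j of these fix j positions, leaving (5−j)! ways to fill the rest, and there are C(2,j) ways to pick which j.
By inclusion–exclusion, the number of valid placements is Σ_{j=0}^{2} (−1)^j C(2,j)·(5−j)!.
Computing: 120 − 48 + 6 = 78.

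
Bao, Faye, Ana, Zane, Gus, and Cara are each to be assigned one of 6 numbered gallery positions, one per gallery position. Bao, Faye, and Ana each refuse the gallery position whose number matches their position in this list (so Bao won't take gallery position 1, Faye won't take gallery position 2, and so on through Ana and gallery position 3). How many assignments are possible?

Let Aᵢ (for i ∈ {1, 2, 3}) be the placements that put person i in their forbidden gallery position. Any j of these fix j positions, leaving (6−j)! ways to fill the rest, and there are C(3,j) ways to pick which j.
By inclusion–exclusion, the number of valid placements is Σ_{j=0}^{3} (−1)^j C(3,j)·(6−j)!.
Computing: 720 − 360 + 72 − 6 = 426.

426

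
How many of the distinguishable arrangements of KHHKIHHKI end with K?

420

Fix K in the last position and arrange the remaining 8 letters.
Those 8 letters have H appearing 4 times, I appearing twice, and K appearing twice, giving (8)!/(4!·2!·2!) = 420.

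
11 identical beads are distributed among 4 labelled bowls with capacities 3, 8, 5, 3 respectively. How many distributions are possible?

86

Without the upper bounds there are C(14,3) = 364 ways to split 11 among 4 bowls.
Subtract solutions that violate a single cap (substitute x_i' = x_i − (cap_i+1)): x_1 ≥ 4 gives C(10,3) = 120; x_2 ≥ 9 gives C(5,3) = 10; x_3 ≥ 6 gives C(8,3) = 56; x_4 ≥ 4 gives C(10,3) = 120. Together 306.
Add back pairs where two caps are both exceeded: 0 + 4 + 20 + 0 + 0 + 4 = 28.
By inclusion–exclusion the count is 364 − 306 + 28 = 86.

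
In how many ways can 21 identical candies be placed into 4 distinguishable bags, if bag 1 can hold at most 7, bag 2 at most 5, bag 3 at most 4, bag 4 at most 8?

20

Without the upper bounds there are C(24,3) = 2024 ways to split 21 among 4 bags.
Subtract solutions that violate a single cap (substitute x_i' = x_i − (cap_i+1)): x_1 ≥ 8 gives C(16,3) = 560; x_2 ≥ 6 gives C(18,3) = 816; x_3 ≥ 5 gives C(19,3) = 969; x_4 ≥ 9 gives C(15,3) = 455. Together 2800.
Add back pairs where two caps are both exceeded: 120 + 165 + 35 + 286 + 84 + 120 = 810.
Subtract triples: 10 + 0 + 0 + 4 = 14.
By inclusion–exclusion the count is 2024 − 2800 + 810 − 14 = 20.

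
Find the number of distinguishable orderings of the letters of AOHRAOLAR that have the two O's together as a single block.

Treat the 2 copies of O as a single block. The multiset to arrange is then {OO, A, A, A, H, L, R, R}, 8 items in all.
That gives (8)!/(3!·2!) = 3360 arrangements.

3360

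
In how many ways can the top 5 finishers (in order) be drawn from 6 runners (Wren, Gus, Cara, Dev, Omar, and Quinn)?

There are 6 choices for 1st place, 5 for 2nd, and so on down to 2 for position 5.
That gives 6 × 5 × 4 × 3 × 2 = 720.

720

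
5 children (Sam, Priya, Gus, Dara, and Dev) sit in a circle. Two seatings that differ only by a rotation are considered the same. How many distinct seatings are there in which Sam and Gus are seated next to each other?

12

Treat {Sam, Gus} as one unit (2 internal orders) and seat the resulting 4 units around the table: (3)! circular arrangements.
So 2 × (3)! = 2 × 6 = 12.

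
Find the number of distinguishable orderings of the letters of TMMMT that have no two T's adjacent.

6

There are 5!/(3!·2!) = 10 arrangements of TMMMT in total.
Arrangements with the T's together: treat TT as one letter, giving (4)!/(3!) = 4.
Hence 10 − 4 = 6.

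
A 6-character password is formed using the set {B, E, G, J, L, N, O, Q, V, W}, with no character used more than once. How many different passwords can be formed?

151200

With no repetition, fill the 6 characters in order: 10 choices, then 9, down to 5.
10 × 9 × 8 × 7 × 6 × 5 = 151200.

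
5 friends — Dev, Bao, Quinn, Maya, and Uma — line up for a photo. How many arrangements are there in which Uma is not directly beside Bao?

Of the 5! = 120 arrangements, those with Uma and Bao adjacent number 2 × 4! = 48 (treat the pair as a block with 2 internal orders).
So 120 − 48 = 72 arrangements keep them apart.

72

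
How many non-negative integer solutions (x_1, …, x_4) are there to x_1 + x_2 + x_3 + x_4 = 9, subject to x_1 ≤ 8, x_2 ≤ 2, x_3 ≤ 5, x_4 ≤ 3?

By stars and bars, unrestricted non-negative solutions to x_1+…+x_4 = 9 number C(9+3,3) = 220.
Subtract solutions that violate a single cap (substitute x_i' = x_i − (cap_i+1)): x_1 ≥ 9 gives C(3,3) = 1; x_2 ≥ 3 gives C(9,3) = 84; x_3 ≥ 6 gives C(6,3) = 20; x_4 ≥ 4 gives C(8,3) = 56. Together 161.
Add back pairs where two caps are both exceeded: 0 + 0 + 0 + 1 + 10 + 0 = 11.
By inclusion–exclusion the count is 220 − 161 + 11 = 70.

70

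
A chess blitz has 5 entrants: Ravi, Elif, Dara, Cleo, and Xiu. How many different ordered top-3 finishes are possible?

There are 5 choices for 1st place, 4 for 2nd, and 3 for 3rd.
That gives 5 × 4 × 3 = 60.

60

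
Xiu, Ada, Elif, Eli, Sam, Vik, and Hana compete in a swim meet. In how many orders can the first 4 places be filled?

This is an ordered selection of 4 from 7: P(7,4).
That gives 7 × 6 × 5 × 4 = 840.

840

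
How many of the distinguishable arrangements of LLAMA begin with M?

With the first slot taken by M, it remains to arrange the other 4 letters (LLAA).
Those 4 letters have A appearing twice and L appearing twice, giving (4)!/(2!·2!) = 6.

6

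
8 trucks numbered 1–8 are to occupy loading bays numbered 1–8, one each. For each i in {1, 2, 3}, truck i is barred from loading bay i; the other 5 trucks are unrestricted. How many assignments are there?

27240

Let Aᵢ (for i ∈ {1, 2, 3}) be the placements that put truck i in its forbidden loading bay. Any j of these fix j positions, leaving (8−j)! ways to fill the rest, and there are C(3,j) ways to pick which j.
By inclusion–exclusion, the number of valid placements is Σ_{j=0}^{3} (−1)^j C(3,j)·(8−j)!.
Computing: 40320 − 15120 + 2160 − 120 = 27240.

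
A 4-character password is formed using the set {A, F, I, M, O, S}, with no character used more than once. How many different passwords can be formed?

360

This is a permutation of 4 out of 6: P(6,4) = 6!/2!.
That product is 6 × 5 × 4 × 3 = 360.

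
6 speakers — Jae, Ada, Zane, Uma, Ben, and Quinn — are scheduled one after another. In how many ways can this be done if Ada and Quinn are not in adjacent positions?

480

There are 6! = 720 arrangements in all. If Ada and Quinn are adjacent, merging them into one block gives 2·(5)! = 240 arrangements.
Complementary counting: 720 − 240 = 480.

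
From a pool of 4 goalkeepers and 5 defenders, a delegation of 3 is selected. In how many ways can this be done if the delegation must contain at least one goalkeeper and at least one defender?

70

Unrestricted: C(9,3) = 84 ways to pick any 3 of the 9.
Selections missing a whole group: no goalkeepers → C(5,3) = 10; no defenders → C(4,3) = 4.
Both groups omitted at once is impossible, so 84 − 14 = 70.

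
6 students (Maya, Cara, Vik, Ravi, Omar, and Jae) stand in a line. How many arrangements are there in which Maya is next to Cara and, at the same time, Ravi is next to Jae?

96

Treat {Maya,Cara} as one block (2 orders) and {Ravi,Jae} as another (2 orders).
That leaves 4 units to arrange: 2 × 2 × 4! = 4 × 24 = 96.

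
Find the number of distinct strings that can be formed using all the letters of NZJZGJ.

Letter multiplicities in NZJZGJ: G×1, J×2, N×1, Z×2.
So there are 6! / (2!·2!) = 180 distinguishable arrangements.

180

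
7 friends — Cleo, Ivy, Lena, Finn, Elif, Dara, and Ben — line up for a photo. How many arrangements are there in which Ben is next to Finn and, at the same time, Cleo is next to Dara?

Treat {Ben,Finn} as one block (2 orders) and {Cleo,Dara} as another (2 orders).
That leaves 5 units to arrange: 2 × 2 × 5! = 4 × 120 = 480.

480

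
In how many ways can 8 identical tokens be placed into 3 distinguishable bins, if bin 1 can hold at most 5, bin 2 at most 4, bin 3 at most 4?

19

Without the upper bounds there are C(10,2) = 45 ways to split 8 among 3 bins.
Subtract solutions that violate a single cap (substitute x_i' = x_i − (cap_i+1)): x_1 ≥ 6 gives C(4,2) = 6; x_2 ≥ 5 gives C(5,2) = 10; x_3 ≥ 5 gives C(5,2) = 10. Together 26.
No two caps can be exceeded simultaneously, so the pair terms are all 0.
By inclusion–exclusion the count is 45 − 26 + 0 = 19.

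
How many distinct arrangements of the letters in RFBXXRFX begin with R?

Fix R in the first position and arrange the remaining 7 letters.
Those 7 letters have F appearing twice and X appearing 3 times, giving (7)!/(3!·2!) = 420.

420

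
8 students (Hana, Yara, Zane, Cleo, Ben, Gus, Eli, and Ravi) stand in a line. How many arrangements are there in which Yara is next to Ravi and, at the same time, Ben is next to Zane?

2880

Treat {Yara,Ravi} as one block (2 orders) and {Ben,Zane} as another (2 orders).
That leaves 6 units to arrange: 2 × 2 × 6! = 4 × 720 = 2880.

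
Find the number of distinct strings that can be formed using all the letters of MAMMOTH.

840

MAMMOTH has 7 letters with M appearing 3 times.
The number of distinct arrangements is 7!/(3!) = 5040/6 = 840.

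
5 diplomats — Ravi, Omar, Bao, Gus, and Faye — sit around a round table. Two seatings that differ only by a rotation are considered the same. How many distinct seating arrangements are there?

Seat Ravi anywhere (absorbing the rotational symmetry), then permute the other 4: (4)! = 24.

24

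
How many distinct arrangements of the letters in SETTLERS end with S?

1260

With the last slot taken by S, it remains to arrange the other 7 letters (ETTLERS).
Those 7 letters have E appearing twice and T appearing twice, giving (7)!/(2!·2!) = 1260.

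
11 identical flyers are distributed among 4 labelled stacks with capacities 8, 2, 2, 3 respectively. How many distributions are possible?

26

Ignoring the caps, the number of non-negative solutions to x_1+…+x_4 = 11 is C(14,3) = 364.
Subtract solutions that violate a single cap (substitute x_i' = x_i − (cap_i+1)): x_1 ≥ 9 gives C(5,3) = 10; x_2 ≥ 3 gives C(11,3) = 165; x_3 ≥ 3 gives C(11,3) = 165; x_4 ≥ 4 gives C(10,3) = 120. Together 460.
Add back pairs where two caps are both exceeded: 0 + 0 + 0 + 56 + 35 + 35 = 126.
Subtract triples: 0 + 0 + 0 + 4 = 4.
By inclusion–exclusion the count is 364 − 460 + 126 − 4 = 26.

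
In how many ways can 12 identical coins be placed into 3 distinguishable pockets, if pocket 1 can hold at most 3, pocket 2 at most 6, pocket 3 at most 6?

10

Without the upper bounds there are C(14,2) = 91 ways to split 12 among 3 pockets.
Subtract solutions that violate a single cap (substitute x_i' = x_i − (cap_i+1)): x_1 ≥ 4 gives C(10,2) = 45; x_2 ≥ 7 gives C(7,2) = 21; x_3 ≥ 7 gives C(7,2) = 21. Together 87.
Add back pairs where two caps are both exceeded: 3 + 3 + 0 = 6.
By inclusion–exclusion the count is 91 − 87 + 6 = 10.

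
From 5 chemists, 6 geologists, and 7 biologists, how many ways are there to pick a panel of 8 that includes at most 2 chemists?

Split by how many chemists are chosen (0 through 2).
Sum: C(5,0)·C(13,8) + C(5,1)·C(13,7) + C(5,2)·C(13,6) = 1287 + 8580 + 17160 = 27027.

27027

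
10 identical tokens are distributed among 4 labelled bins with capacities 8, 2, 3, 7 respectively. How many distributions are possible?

88

Ignoring the caps, the number of non-negative solutions to x_1+…+x_4 = 10 is C(13,3) = 286.
Subtract solutions that violate a single cap (substitute x_i' = x_i − (cap_i+1)): x_1 ≥ 9 gives C(4,3) = 4; x_2 ≥ 3 gives C(10,3) = 120; x_3 ≥ 4 gives C(9,3) = 84; x_4 ≥ 8 gives C(5,3) = 10. Together 218.
Add back pairs where two caps are both exceeded: 0 + 0 + 0 + 20 + 0 + 0 = 20.
By inclusion–exclusion the count is 286 − 218 + 20 = 88.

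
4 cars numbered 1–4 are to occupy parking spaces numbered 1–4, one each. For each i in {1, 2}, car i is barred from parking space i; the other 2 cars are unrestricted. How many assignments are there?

14

Let Aᵢ (for i ∈ {1, 2}) be the placements that put car i in its forbidden parking space. Any j of these fix j positions, leaving (4−j)! ways to fill the rest, and there are C(2,j) ways to pick which j.
By inclusion–exclusion, the number of valid placements is Σ_{j=0}^{2} (−1)^j C(2,j)·(4−j)!.
Computing: 24 − 12 + 2 = 14.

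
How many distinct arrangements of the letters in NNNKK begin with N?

With the first slot taken by N, it remains to arrange the other 4 letters (NNKK).
Those 4 letters have K appearing twice and N appearing twice, giving (4)!/(2!·2!) = 6.

6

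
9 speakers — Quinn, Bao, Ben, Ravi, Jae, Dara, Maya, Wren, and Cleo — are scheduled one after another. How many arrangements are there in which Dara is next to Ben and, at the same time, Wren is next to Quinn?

Treat {Dara,Ben} as one block (2 orders) and {Wren,Quinn} as another (2 orders).
That leaves 7 units to arrange: 2 × 2 × 7! = 4 × 5040 = 20160.

20160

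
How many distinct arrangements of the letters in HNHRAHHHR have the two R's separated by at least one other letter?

There are 9!/(5!·2!) = 1512 arrangements of HNHRAHHHR in total.
If the two R's are adjacent, glue them into one block, leaving 8 items to arrange: (8)!/(5!) = 336 ways.
Subtracting, 1512 − 336 = 1176 arrangements keep the R's apart.

1176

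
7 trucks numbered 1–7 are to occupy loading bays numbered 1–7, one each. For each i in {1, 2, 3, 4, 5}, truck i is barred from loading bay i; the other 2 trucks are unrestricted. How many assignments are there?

Let Aᵢ (for 1 ≤ i ≤ 5) be the placements that put truck i in its forbidden loading bay. Any j of these fix j positions, leaving (7−j)! ways to fill the rest, and there are C(5,j) ways to pick which j.
By inclusion–exclusion, the number of valid placements is Σ_{j=0}^{5} (−1)^j C(5,j)·(7−j)!.
Computing: 5040 − 3600 + 1200 − 240 + 30 − 2 = 2428.

2428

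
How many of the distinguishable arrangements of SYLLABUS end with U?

1260

With the last slot taken by U, it remains to arrange the other 7 letters (SYLLABS).
Those 7 letters have L appearing twice and S appearing twice, giving (7)!/(2!·2!) = 1260.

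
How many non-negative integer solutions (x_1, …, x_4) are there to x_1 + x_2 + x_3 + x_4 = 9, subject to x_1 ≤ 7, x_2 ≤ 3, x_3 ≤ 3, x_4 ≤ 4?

75

By stars and bars, unrestricted non-negative solutions to x_1+…+x_4 = 9 number C(9+3,3) = 220.
Subtract solutions that violate a single cap (substitute x_i' = x_i − (cap_i+1)): x_1 ≥ 8 gives C(4,3) = 4; x_2 ≥ 4 gives C(8,3) = 56; x_3 ≥ 4 gives C(8,3) = 56; x_4 ≥ 5 gives C(7,3) = 35. Together 151.
Add back pairs where two caps are both exceeded: 0 + 0 + 0 + 4 + 1 + 1 = 6.
By inclusion–exclusion the count is 220 − 151 + 6 = 75.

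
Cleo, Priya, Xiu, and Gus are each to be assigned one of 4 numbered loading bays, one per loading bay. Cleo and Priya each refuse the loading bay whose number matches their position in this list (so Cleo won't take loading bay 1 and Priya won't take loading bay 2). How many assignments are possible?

14

Let Aᵢ (for i ∈ {1, 2}) be the placements that put person i in their forbidden loading bay. Any j of these fix j positions, leaving (4−j)! ways to fill the rest, and there are C(2,j) ways to pick which j.
By inclusion–exclusion, the number of valid placements is Σ_{j=0}^{2} (−1)^j C(2,j)·(4−j)!.
Computing: 24 − 12 + 2 = 14.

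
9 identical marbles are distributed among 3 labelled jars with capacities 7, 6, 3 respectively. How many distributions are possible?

25

Without the upper bounds there are C(11,2) = 55 ways to split 9 among 3 jars.
Subtract solutions that violate a single cap (substitute x_i' = x_i − (cap_i+1)): x_1 ≥ 8 gives C(3,2) = 3; x_2 ≥ 7 gives C(4,2) = 6; x_3 ≥ 4 gives C(7,2) = 21. Together 30.
No two caps can be exceeded simultaneously, so the pair terms are all 0.
By inclusion–exclusion the count is 55 − 30 + 0 = 25.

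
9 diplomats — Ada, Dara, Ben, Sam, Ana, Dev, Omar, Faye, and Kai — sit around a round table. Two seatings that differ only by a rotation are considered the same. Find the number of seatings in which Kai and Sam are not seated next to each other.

30240

Without the restriction there are (8)! = 40320 seatings.
Those with Kai next to Sam: fuse the pair into one unit and seat 8 units around a circle — 2·(7)! = 10080.
Subtracting, 40320 − 10080 = 30240.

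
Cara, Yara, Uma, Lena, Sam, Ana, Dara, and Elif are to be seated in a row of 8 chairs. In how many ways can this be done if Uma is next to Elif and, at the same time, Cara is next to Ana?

Treat {Uma,Elif} as one block (2 orders) and {Cara,Ana} as another (2 orders).
That leaves 6 units to arrange: 2 × 2 × 6! = 4 × 720 = 2880.

2880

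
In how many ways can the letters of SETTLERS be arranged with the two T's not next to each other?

Total arrangements of SETTLERS: 8!/(2!·2!·2!) = 5040.
If the two T's are adjacent, glue them into one block, leaving 7 items to arrange: (7)!/(2!·2!) = 1260 ways.
Subtracting, 5040 − 1260 = 3780 arrangements keep the T's apart.

3780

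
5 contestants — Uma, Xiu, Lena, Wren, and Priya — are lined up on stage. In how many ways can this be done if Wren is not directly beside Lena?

There are 5! = 120 arrangements in all. If Wren and Lena are adjacent, merging them into one block gives 2·(4)! = 48 arrangements.
So 120 − 48 = 72 arrangements keep them apart.

72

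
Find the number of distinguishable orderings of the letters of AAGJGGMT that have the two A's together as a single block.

840

Treat the 2 copies of A as a single block. The multiset to arrange is then {AA, G, G, G, J, M, T}, 7 items in all.
That gives (7)!/(3!) = 840 arrangements.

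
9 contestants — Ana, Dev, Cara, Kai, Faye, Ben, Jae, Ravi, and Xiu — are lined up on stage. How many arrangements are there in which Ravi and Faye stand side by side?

80640

Place the 7 others and the Ravi-Faye pair as 8 objects in a line; the pair has 2 internal arrangements.
So the count is 2·(8)! = 80640.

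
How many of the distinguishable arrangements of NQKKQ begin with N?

With the first slot taken by N, it remains to arrange the other 4 letters (QKKQ).
Those 4 letters have K appearing twice and Q appearing twice, giving (4)!/(2!·2!) = 6.

6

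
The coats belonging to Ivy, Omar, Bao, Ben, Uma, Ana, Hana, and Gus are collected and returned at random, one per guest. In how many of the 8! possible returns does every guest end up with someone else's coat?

This is the derangement count D_8: permutations of 8 items with no fixed point.
By inclusion–exclusion this is Σ_{j=0}^{8} (−1)^j C(8,j)·(8−j)!.
Computing: 40320 − 40320 + 20160 − 6720 + 1680 − 336 + 56 − 8 + 1 = 14833.

14833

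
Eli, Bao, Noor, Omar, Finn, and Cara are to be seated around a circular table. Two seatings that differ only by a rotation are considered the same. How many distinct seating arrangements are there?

120

Fix one person's seat to break rotational symmetry; the remaining 5 people can be arranged in (5)! = 120 ways.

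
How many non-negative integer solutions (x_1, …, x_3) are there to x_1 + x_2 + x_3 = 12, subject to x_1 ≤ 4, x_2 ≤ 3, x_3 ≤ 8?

10

Without the upper bounds there are C(14,2) = 91 ways to split 12 among 3 variables.
Subtract solutions that violate a single cap (substitute x_i' = x_i − (cap_i+1)): x_1 ≥ 5 gives C(9,2) = 36; x_2 ≥ 4 gives C(10,2) = 45; x_3 ≥ 9 gives C(5,2) = 10. Together 91.
Add back pairs where two caps are both exceeded: 10 + 0 + 0 = 10.
By inclusion–exclusion the count is 91 − 91 + 10 = 10.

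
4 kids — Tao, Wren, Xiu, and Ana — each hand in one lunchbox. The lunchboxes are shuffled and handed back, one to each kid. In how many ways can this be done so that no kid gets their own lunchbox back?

This is the derangement count D_4: permutations of 4 items with no fixed point.
By inclusion–exclusion this is Σ_{j=0}^{4} (−1)^j C(4,j)·(4−j)!.
Computing: 24 − 24 + 12 − 4 + 1 = 9.

9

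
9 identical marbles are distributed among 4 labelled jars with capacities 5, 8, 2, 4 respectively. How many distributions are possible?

85

Ignoring the caps, the number of non-negative solutions to x_1+…+x_4 = 9 is C(12,3) = 220.
Subtract solutions that violate a single cap (substitute x_i' = x_i − (cap_i+1)): x_1 ≥ 6 gives C(6,3) = 20; x_2 ≥ 9 gives C(3,3) = 1; x_3 ≥ 3 gives C(9,3) = 84; x_4 ≥ 5 gives C(7,3) = 35. Together 140.
Add back pairs where two caps are both exceeded: 0 + 1 + 0 + 0 + 0 + 4 = 5.
By inclusion–exclusion the count is 220 − 140 + 5 = 85.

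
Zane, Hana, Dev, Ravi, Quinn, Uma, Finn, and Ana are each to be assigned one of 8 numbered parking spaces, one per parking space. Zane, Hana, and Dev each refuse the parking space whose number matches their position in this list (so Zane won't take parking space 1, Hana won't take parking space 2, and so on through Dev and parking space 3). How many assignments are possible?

27240

Let Aᵢ (for i ∈ {1, 2, 3}) be the placements that put person i in their forbidden parking space. Any j of these fix j positions, leaving (8−j)! ways to fill the rest, and there are C(3,j) ways to pick which j.
By inclusion–exclusion, the number of valid placements is Σ_{j=0}^{3} (−1)^j C(3,j)·(8−j)!.
Computing: 40320 − 15120 + 2160 − 120 = 27240.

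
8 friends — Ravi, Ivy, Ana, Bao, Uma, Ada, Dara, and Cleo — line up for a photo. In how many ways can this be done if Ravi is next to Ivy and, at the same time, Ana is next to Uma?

2880

Treat {Ravi,Ivy} as one block (2 orders) and {Ana,Uma} as another (2 orders).
That leaves 6 units to arrange: 2 × 2 × 6! = 4 × 720 = 2880.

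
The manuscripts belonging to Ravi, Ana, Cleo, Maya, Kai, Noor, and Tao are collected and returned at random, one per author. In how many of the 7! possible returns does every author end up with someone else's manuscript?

1854

Count assignments avoiding every fixed point. For any j of the 7 authors fixed to their own manuscript, the other 7−j can be arranged in (7−j)! ways.
By inclusion–exclusion this is Σ_{j=0}^{7} (−1)^j C(7,j)·(7−j)!.
Computing: 5040 − 5040 + 2520 − 840 + 210 − 42 + 7 − 1 = 1854.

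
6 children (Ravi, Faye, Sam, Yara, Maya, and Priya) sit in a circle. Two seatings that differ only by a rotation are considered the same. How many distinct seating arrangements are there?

120

Seat Ravi anywhere (absorbing the rotational symmetry), then permute the other 5: (5)! = 120.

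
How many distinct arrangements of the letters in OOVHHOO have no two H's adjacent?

75

Total arrangements of OOVHHOO: 7!/(4!·2!) = 105.
If the two H's are adjacent, glue them into one block, leaving 6 items to arrange: (6)!/(4!) = 30 ways.
Hence 105 − 30 = 75.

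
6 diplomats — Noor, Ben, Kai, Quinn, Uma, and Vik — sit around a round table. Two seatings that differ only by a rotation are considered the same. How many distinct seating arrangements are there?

Around a circle, 6 distinct people have 6!/6 = (5)! = 120 rotationally distinct seatings.

120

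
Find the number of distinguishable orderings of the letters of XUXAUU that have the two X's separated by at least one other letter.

40

Total arrangements of XUXAUU: 6!/(3!·2!) = 60.
Arrangements with the X's together: treat XX as one letter, giving (5)!/(3!) = 20.
Subtracting, 60 − 20 = 40 arrangements keep the X's apart.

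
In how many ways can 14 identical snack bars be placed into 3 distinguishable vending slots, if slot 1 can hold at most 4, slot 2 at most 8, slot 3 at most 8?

Without the upper bounds there are C(16,2) = 120 ways to split 14 among 3 vending slots.
Subtract solutions that violate a single cap (substitute x_i' = x_i − (cap_i+1)): x_1 ≥ 5 gives C(11,2) = 55; x_2 ≥ 9 gives C(7,2) = 21; x_3 ≥ 9 gives C(7,2) = 21. Together 97.
Add back pairs where two caps are both exceeded: 1 + 1 + 0 = 2.
By inclusion–exclusion the count is 120 − 97 + 2 = 25.

25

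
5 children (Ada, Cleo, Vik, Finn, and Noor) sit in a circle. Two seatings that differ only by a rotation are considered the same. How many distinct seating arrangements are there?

24

Around a circle, 5 distinct people have 5!/5 = (4)! = 24 rotationally distinct seatings.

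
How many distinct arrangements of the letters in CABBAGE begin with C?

Fix C in the first position and arrange the remaining 6 letters.
Those 6 letters have A appearing twice and B appearing twice, giving (6)!/(2!·2!) = 180.

180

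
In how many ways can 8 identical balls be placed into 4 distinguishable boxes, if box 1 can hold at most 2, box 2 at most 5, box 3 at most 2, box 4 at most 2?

17

Ignoring the caps, the number of non-negative solutions to x_1+…+x_4 = 8 is C(11,3) = 165.
Subtract solutions that violate a single cap (substitute x_i' = x_i − (cap_i+1)): x_1 ≥ 3 gives C(8,3) = 56; x_2 ≥ 6 gives C(5,3) = 10; x_3 ≥ 3 gives C(8,3) = 56; x_4 ≥ 3 gives C(8,3) = 56. Together 178.
Add back pairs where two caps are both exceeded: 0 + 10 + 10 + 0 + 0 + 10 = 30.
By inclusion–exclusion the count is 165 − 178 + 30 = 17.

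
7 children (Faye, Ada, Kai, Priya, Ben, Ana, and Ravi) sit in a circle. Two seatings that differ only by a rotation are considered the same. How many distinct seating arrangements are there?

720

Fix one person's seat to break rotational symmetry; the remaining 6 people can be arranged in (6)! = 720 ways.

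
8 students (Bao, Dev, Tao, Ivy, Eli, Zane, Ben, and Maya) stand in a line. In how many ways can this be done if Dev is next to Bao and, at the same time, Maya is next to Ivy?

2880

Treat {Dev,Bao} as one block (2 orders) and {Maya,Ivy} as another (2 orders).
That leaves 6 units to arrange: 2 × 2 × 6! = 4 × 720 = 2880.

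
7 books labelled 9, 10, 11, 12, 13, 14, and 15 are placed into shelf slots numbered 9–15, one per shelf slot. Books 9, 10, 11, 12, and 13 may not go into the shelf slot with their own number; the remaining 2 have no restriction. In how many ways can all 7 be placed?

Let Aᵢ (for 9 ≤ i ≤ 13) be the placements that put book i in its forbidden shelf slot. Any j of these fix j positions, leaving (7−j)! ways to fill the rest, and there are C(5,j) ways to pick which j.
By inclusion–exclusion, the number of valid placements is Σ_{j=0}^{5} (−1)^j C(5,j)·(7−j)!.
Computing: 5040 − 3600 + 1200 − 240 + 30 − 2 = 2428.

2428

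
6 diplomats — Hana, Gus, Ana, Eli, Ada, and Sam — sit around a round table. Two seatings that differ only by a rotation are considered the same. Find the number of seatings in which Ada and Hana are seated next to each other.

Treat {Ada, Hana} as one unit (2 internal orders) and seat the resulting 5 units around the table: (4)! circular arrangements.
So 2 × (4)! = 2 × 24 = 48.

48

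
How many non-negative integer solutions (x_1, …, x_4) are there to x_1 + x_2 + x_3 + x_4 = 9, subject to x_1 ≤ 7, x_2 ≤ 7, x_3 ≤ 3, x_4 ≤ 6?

146

By stars and bars, unrestricted non-negative solutions to x_1+…+x_4 = 9 number C(9+3,3) = 220.
Subtract solutions that violate a single cap (substitute x_i' = x_i − (cap_i+1)): x_1 ≥ 8 gives C(4,3) = 4; x_2 ≥ 8 gives C(4,3) = 4; x_3 ≥ 4 gives C(8,3) = 56; x_4 ≥ 7 gives C(5,3) = 10. Together 74.
No two caps can be exceeded simultaneously, so the pair terms are all 0.
By inclusion–exclusion the count is 220 − 74 + 0 = 146.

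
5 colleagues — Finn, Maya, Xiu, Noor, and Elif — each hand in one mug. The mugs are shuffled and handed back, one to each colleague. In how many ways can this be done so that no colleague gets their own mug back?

44

This is the derangement count D_5: permutations of 5 items with no fixed point.
By inclusion–exclusion this is Σ_{j=0}^{5} (−1)^j C(5,j)·(5−j)!.
Computing: 120 − 120 + 60 − 20 + 5 − 1 = 44.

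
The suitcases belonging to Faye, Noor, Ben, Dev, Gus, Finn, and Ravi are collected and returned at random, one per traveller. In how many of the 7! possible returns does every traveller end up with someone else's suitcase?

1854

Let Aᵢ be the assignments in which traveller i gets their own suitcase. We want the size of the complement of A₁∪…∪A_7.
By inclusion–exclusion this is Σ_{j=0}^{7} (−1)^j C(7,j)·(7−j)!.
Computing: 5040 − 5040 + 2520 − 840 + 210 − 42 + 7 − 1 = 1854.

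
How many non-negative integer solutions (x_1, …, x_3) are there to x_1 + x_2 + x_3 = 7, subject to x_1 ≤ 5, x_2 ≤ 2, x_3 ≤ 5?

15

Ignoring the caps, the number of non-negative solutions to x_1+…+x_3 = 7 is C(9,2) = 36.
Subtract solutions that violate a single cap (substitute x_i' = x_i − (cap_i+1)): x_1 ≥ 6 gives C(3,2) = 3; x_2 ≥ 3 gives C(6,2) = 15; x_3 ≥ 6 gives C(3,2) = 3. Together 21.
No two caps can be exceeded simultaneously, so the pair terms are all 0.
By inclusion–exclusion the count is 36 − 21 + 0 = 15.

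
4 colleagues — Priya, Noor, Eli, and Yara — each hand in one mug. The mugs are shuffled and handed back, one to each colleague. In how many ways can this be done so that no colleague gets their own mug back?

This is the derangement count D_4: permutations of 4 items with no fixed point.
By inclusion–exclusion this is Σ_{j=0}^{4} (−1)^j C(4,j)·(4−j)!.
Computing: 24 − 24 + 12 − 4 + 1 = 9.

9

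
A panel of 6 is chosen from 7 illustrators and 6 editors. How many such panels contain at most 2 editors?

Split by how many editors are chosen (0 through 2).
Sum: C(6,0)·C(7,6) + C(6,1)·C(7,5) + C(6,2)·C(7,4) = 7 + 126 + 525 = 658.

658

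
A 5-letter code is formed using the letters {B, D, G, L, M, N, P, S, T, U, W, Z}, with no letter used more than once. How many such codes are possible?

This is a permutation of 5 out of 12: P(12,5) = 12!/7!.
That product is 12 × 11 × 10 × 9 × 8 = 95040.

95040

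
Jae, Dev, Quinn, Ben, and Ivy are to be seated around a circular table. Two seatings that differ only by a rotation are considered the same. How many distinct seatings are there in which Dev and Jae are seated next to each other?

Glue Dev and Jae into a block (2 internal orders). Seating 4 units around a circle gives (3)! arrangements.
So 2 × (3)! = 2 × 6 = 12.

12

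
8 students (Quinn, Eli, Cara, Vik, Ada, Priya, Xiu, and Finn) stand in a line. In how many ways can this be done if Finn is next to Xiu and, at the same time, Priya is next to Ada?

Treat {Finn,Xiu} as one block (2 orders) and {Priya,Ada} as another (2 orders).
That leaves 6 units to arrange: 2 × 2 × 6! = 4 × 720 = 2880.

2880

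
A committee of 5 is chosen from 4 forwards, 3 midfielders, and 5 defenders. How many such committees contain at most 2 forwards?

672

Split by how many forwards are chosen (0 through 2).
Sum: C(4,0)·C(8,5) + C(4,1)·C(8,4) + C(4,2)·C(8,3) = 56 + 280 + 336 = 672.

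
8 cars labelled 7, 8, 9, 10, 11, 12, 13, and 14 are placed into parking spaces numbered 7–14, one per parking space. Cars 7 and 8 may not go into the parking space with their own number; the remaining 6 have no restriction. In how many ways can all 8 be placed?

30960

Let Aᵢ (for i ∈ {7, 8}) be the placements that put car i in its forbidden parking space. Any j of these fix j positions, leaving (8−j)! ways to fill the rest, and there are C(2,j) ways to pick which j.
By inclusion–exclusion, the number of valid placements is Σ_{j=0}^{2} (−1)^j C(2,j)·(8−j)!.
Computing: 40320 − 10080 + 720 = 30960.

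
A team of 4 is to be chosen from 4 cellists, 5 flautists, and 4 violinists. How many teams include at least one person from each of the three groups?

Total 4-person selections from all 13: C(13,4) = 715.
Selections missing a whole group: no cellists → C(9,4) = 126; no flautists → C(8,4) = 70; no violinists → C(9,4) = 126.
Add back selections omitting two groups (i.e. drawn from a single group): C(4,4) + C(5,4) + C(4,4) = 7.
By inclusion–exclusion: 715 − 322 + 7 = 400.

400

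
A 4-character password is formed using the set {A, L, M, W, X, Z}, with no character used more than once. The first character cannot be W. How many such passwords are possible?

300

The first character has 6−1 = 5 choices (anything except W).
The remaining 3 characters are filled from the other 5 symbols without repetition: 5 × 4 × 3 = 60.
Total: 5 × 60 = 300.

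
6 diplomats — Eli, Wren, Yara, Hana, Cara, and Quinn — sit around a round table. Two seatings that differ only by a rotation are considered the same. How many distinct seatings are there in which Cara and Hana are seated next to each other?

48

Treat {Cara, Hana} as one unit (2 internal orders) and seat the resulting 5 units around the table: (4)! circular arrangements.
So 2 × (4)! = 2 × 24 = 48.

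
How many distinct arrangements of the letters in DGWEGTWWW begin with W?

Fix W in the first position and arrange the remaining 8 letters.
Those 8 letters have G appearing twice and W appearing 3 times, giving (8)!/(3!·2!) = 3360.

3360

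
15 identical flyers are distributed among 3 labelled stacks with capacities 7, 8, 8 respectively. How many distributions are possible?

Ignoring the caps, the number of non-negative solutions to x_1+…+x_3 = 15 is C(17,2) = 136.
Subtract solutions that violate a single cap (substitute x_i' = x_i − (cap_i+1)): x_1 ≥ 8 gives C(9,2) = 36; x_2 ≥ 9 gives C(8,2) = 28; x_3 ≥ 9 gives C(8,2) = 28. Together 92.
No two caps can be exceeded simultaneously, so the pair terms are all 0.
By inclusion–exclusion the count is 136 − 92 + 0 = 44.

44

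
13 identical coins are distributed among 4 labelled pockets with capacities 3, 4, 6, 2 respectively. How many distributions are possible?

10

Ignoring the caps, the number of non-negative solutions to x_1+…+x_4 = 13 is C(16,3) = 560.
Subtract solutions that violate a single cap (substitute x_i' = x_i − (cap_i+1)): x_1 ≥ 4 gives C(12,3) = 220; x_2 ≥ 5 gives C(11,3) = 165; x_3 ≥ 7 gives C(9,3) = 84; x_4 ≥ 3 gives C(13,3) = 286. Together 755.
Add back pairs where two caps are both exceeded: 35 + 10 + 84 + 4 + 56 + 20 = 209.
Subtract triples: 0 + 4 + 0 + 0 = 4.
By inclusion–exclusion the count is 560 − 755 + 209 − 4 = 10.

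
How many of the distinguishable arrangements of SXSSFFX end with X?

Fix X in the last position and arrange the remaining 6 letters.
Those 6 letters have F appearing twice and S appearing 3 times, giving (6)!/(3!·2!) = 60.

60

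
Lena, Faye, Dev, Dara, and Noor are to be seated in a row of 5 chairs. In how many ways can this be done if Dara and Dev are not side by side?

Of the 5! = 120 arrangements, those with Dara and Dev adjacent number 2 × 4! = 48 (treat the pair as a block with 2 internal orders).
So 120 − 48 = 72 arrangements keep them apart.

72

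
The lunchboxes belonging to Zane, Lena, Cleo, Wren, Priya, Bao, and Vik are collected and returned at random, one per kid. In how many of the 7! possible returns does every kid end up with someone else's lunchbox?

This is the derangement count D_7: permutations of 7 items with no fixed point.
By inclusion–exclusion this is Σ_{j=0}^{7} (−1)^j C(7,j)·(7−j)!.
Computing: 5040 − 5040 + 2520 − 840 + 210 − 42 + 7 − 1 = 1854.

1854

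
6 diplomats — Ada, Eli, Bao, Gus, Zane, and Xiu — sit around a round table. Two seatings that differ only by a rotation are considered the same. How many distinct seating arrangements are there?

120

Around a circle, 6 distinct people have 6!/6 = (5)! = 120 rotationally distinct seatings.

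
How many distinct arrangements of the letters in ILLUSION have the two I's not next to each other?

There are 8!/(2!·2!) = 10080 arrangements of ILLUSION in total.
If the two I's are adjacent, glue them into one block, leaving 7 items to arrange: (7)!/(2!) = 2520 ways.
Hence 10080 − 2520 = 7560.

7560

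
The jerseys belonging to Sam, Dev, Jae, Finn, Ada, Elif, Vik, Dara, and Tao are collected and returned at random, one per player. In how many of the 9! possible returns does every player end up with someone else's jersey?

133496

This is the derangement count D_9: permutations of 9 items with no fixed point.
By inclusion–exclusion this is Σ_{j=0}^{9} (−1)^j C(9,j)·(9−j)!.
Computing: 362880 − 362880 + 181440 − 60480 + 15120 − 3024 + 504 − 72 + 9 − 1 = 133496.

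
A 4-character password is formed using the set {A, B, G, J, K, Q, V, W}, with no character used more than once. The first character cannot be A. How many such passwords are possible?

The first character has 8−1 = 7 choices (anything except A).
The remaining 3 characters are filled from the other 7 symbols without repetition: 7 × 6 × 5 = 210.
Total: 7 × 210 = 1470.

1470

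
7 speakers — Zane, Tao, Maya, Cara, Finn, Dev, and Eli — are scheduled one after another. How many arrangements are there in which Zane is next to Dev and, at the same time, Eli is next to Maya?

Treat {Zane,Dev} as one block (2 orders) and {Eli,Maya} as another (2 orders).
That leaves 5 units to arrange: 2 × 2 × 5! = 4 × 120 = 480.

480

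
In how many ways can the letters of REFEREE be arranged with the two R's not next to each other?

Total arrangements of REFEREE: 7!/(4!·2!) = 105.
If the two R's are adjacent, glue them into one block, leaving 6 items to arrange: (6)!/(4!) = 30 ways.
Hence 105 − 30 = 75.

75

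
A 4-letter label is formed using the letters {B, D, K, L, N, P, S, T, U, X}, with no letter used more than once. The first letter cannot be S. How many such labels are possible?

The first letter has 10−1 = 9 choices (anything except S).
The remaining 3 letters are filled from the other 9 symbols without repetition: 9 × 8 × 7 = 504.
Total: 9 × 504 = 4536.

4536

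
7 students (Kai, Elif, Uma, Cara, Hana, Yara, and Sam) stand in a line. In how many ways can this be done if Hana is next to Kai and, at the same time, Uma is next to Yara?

Treat {Hana,Kai} as one block (2 orders) and {Uma,Yara} as another (2 orders).
That leaves 5 units to arrange: 2 × 2 × 5! = 4 × 120 = 480.

480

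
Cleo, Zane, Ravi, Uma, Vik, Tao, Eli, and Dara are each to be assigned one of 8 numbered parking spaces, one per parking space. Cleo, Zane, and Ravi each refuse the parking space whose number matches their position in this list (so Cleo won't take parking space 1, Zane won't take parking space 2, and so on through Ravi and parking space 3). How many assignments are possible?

27240

Let Aᵢ (for i ∈ {1, 2, 3}) be the placements that put person i in their forbidden parking space. Any j of these fix j positions, leaving (8−j)! ways to fill the rest, and there are C(3,j) ways to pick which j.
By inclusion–exclusion, the number of valid placements is Σ_{j=0}^{3} (−1)^j C(3,j)·(8−j)!.
Computing: 40320 − 15120 + 2160 − 120 = 27240.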